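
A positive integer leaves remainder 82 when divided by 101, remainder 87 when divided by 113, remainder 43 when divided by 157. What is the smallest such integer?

674358

The moduli are pairwise coprime; N = 101·113·157 = 1791841.
N/101 = 17741; 17741 ≡ 66 (mod 101); 66·75 ≡ 1, so inverse 75.
N/113 = 15857; 15857 ≡ 37 (mod 113); 37·55 ≡ 1, so inverse 55.
N/157 = 11413; 11413 ≡ 109 (mod 157); 109·121 ≡ 1, so inverse 121.
k ≡ 82·17741·75 + 87·15857·55 + 43·11413·121 = 244364734.
244364734 mod 1791841 = 674358.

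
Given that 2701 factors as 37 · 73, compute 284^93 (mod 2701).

1824

Mod 37: 284 ≡ 25; by Fermat, exponent reduces to 93 mod 36 = 21; 25^21 ≡ 11 (mod 37).
Mod 73: 284 ≡ 65; by Fermat, exponent reduces to 93 mod 72 = 21; 65^21 ≡ 72 (mod 73).
Combine by CRT: x ≡ 11 (mod 37), x ≡ 72 (mod 73) ⇒ x ≡ 1824 (mod 2701).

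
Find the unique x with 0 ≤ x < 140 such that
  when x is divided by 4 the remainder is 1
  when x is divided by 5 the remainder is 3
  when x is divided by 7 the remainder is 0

133

The moduli are pairwise coprime; N = 4·5·7 = 140.
N/4 = 35; 35 ≡ 3 (mod 4); 3·3 ≡ 1, so inverse 3.
N/5 = 28; 28 ≡ 3 (mod 5); 3·2 ≡ 1, so inverse 2.
N/7 = 20; 20 ≡ 6 (mod 7); 6·6 ≡ 1, so inverse 6.
x ≡ 1·35·3 + 3·28·2 + 0·20·6 = 273.
273 mod 140 = 133.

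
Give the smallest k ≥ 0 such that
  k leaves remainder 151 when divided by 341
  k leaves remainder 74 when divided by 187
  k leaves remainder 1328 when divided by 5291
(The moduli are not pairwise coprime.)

gcd(341, 187) = 11 and 11 | (74 − 151), so the pair is consistent; merging gives k ≡ 2879 (mod 5797), where 5797 = lcm(341, 187).
gcd(5797, 5291) = 11 and 11 | (1328 − 2879), so the pair is consistent; merging gives k ≡ 1985453 (mod 2788357), where 2788357 = lcm(5797, 5291).
The solution is unique modulo lcm(341, 187, 5291) = 2788357.

1985453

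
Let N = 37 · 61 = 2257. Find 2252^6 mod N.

Mod 37: 2252 ≡ 32; 32^6 ≡ 11 (mod 37).
Mod 61: 2252 ≡ 56; 56^6 ≡ 9 (mod 61).
Combine by CRT: x ≡ 11 (mod 37), x ≡ 9 (mod 61) ⇒ x ≡ 2083 (mod 2257).

2083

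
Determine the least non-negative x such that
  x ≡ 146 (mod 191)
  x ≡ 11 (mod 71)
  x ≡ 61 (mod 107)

513554

The moduli are pairwise coprime; N = 191·71·107 = 1451027.
N/191 = 7597; 7597 ≡ 148 (mod 191); 148·151 ≡ 1, so inverse 151.
N/71 = 20437; 20437 ≡ 60 (mod 71); 60·58 ≡ 1, so inverse 58.
N/107 = 13561; 13561 ≡ 79 (mod 107); 79·42 ≡ 1, so inverse 42.
x ≡ 146·7597·151 + 11·20437·58 + 61·13561·42 = 215265550.
215265550 mod 1451027 = 513554.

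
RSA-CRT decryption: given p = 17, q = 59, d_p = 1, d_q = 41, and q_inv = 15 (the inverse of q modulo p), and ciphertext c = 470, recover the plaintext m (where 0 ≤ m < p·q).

m₁ = c^(d_p) mod p: c ≡ 11 (mod 17), and 11^1 mod 17 = 11.
m₂ = c^(d_q) mod q: c ≡ 57 (mod 59), and 57^41 mod 59 = 25.
h = q_inv·(m₁ − m₂) mod p = 15·(11 − 25) mod 17 = 11.
m = m₂ + h·q = 25 + 11·59 = 674.

674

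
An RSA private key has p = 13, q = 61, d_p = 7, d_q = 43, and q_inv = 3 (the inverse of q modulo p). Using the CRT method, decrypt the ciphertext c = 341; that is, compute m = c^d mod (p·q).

m₁ = c^(d_p) mod p: c ≡ 3 (mod 13), and 3^7 mod 13 = 3.
m₂ = c^(d_q) mod q: c ≡ 36 (mod 61), and 36^43 mod 61 = 4.
h = q_inv·(m₁ − m₂) mod p = 3·(3 − 4) mod 13 = 10.
m = m₂ + h·q = 4 + 10·61 = 614.

614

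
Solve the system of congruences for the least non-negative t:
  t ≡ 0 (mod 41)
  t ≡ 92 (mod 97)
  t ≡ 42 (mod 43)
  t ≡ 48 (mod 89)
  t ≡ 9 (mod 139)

The moduli are pairwise coprime; N = 41·97·43·89·139 = 2115577081.
N/41 = 51599441; 51599441 ≡ 39 (mod 41); 39·20 ≡ 1, so inverse 20.
N/97 = 21810073; 21810073 ≡ 11 (mod 97); 11·53 ≡ 1, so inverse 53.
N/43 = 49199467; 49199467 ≡ 28 (mod 43); 28·20 ≡ 1, so inverse 20.
N/89 = 23770529; 23770529 ≡ 53 (mod 89); 53·42 ≡ 1, so inverse 42.
N/139 = 15219979; 15219979 ≡ 35 (mod 139); 35·4 ≡ 1, so inverse 4.
t ≡ 0·51599441·20 + 92·21810073·53 + 42·49199467·20 + 48·23770529·42 + 9·15219979·4 = 196142773936.
196142773936 mod 2115577081 = 1509682484.

1509682484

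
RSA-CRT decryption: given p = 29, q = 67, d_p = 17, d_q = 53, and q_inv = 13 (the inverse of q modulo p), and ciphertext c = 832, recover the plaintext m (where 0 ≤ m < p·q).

1707

m₁ = c^(d_p) mod p: c ≡ 20 (mod 29), and 20^17 mod 29 = 25.
m₂ = c^(d_q) mod q: c ≡ 28 (mod 67), and 28^53 mod 67 = 32.
h = q_inv·(m₁ − m₂) mod p = 13·(25 − 32) mod 29 = 25.
m = m₂ + h·q = 32 + 25·67 = 1707.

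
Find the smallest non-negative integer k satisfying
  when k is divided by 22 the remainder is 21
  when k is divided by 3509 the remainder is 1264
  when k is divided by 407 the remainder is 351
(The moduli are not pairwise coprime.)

gcd(22, 3509) = 11 and 11 | (1264 − 21), so the pair is consistent; merging gives k ≡ 4773 (mod 7018), where 7018 = lcm(22, 3509).
gcd(7018, 407) = 11 and 11 | (351 − 4773), so the pair is consistent; merging gives k ≡ 124079 (mod 259666), where 259666 = lcm(7018, 407).
The solution is unique modulo lcm(22, 3509, 407) = 259666.

124079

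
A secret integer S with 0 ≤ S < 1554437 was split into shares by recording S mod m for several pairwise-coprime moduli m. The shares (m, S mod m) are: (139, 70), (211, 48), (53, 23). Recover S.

The moduli are pairwise coprime; N = 139·211·53 = 1554437.
N/139 = 11183; 11183 ≡ 63 (mod 139); 63·64 ≡ 1, so inverse 64.
N/211 = 7367; 7367 ≡ 193 (mod 211); 193·82 ≡ 1, so inverse 82.
N/53 = 29329; 29329 ≡ 20 (mod 53); 20·8 ≡ 1, so inverse 8.
S ≡ 70·11183·64 + 48·7367·82 + 23·29329·8 = 84492888.
84492888 mod 1554437 = 553290.

553290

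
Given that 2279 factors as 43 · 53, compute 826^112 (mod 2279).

122

Mod 43: 826 ≡ 9; by Fermat, exponent reduces to 112 mod 42 = 28; 9^28 ≡ 36 (mod 43).
Mod 53: 826 ≡ 31; by Fermat, exponent reduces to 112 mod 52 = 8; 31^8 ≡ 16 (mod 53).
Combine by CRT: x ≡ 36 (mod 43), x ≡ 16 (mod 53) ⇒ x ≡ 122 (mod 2279).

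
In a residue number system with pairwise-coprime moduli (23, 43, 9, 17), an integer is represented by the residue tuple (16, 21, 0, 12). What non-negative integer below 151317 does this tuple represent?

14598

From x ≡ 16 (mod 23) write x = 16 + 23t. Substituting into x ≡ 21 (mod 43) gives 23t ≡ 5 (mod 43), and since 23⁻¹ ≡ 15 (mod 43), t ≡ 32. Hence x ≡ 16 + 23·32 = 752 (mod 989).
From x ≡ 752 (mod 989) write x = 752 + 989t. Substituting into x ≡ 0 (mod 9) gives 989t ≡ 4 (mod 9), and since 8⁻¹ ≡ 8 (mod 9), t ≡ 5. Hence x ≡ 752 + 989·5 = 5697 (mod 8901).
From x ≡ 5697 (mod 8901) write x = 5697 + 8901t. Substituting into x ≡ 12 (mod 17) gives 8901t ≡ 10 (mod 17), and since 10⁻¹ ≡ 12 (mod 17), t ≡ 1. Hence x ≡ 5697 + 8901·1 = 14598 (mod 151317).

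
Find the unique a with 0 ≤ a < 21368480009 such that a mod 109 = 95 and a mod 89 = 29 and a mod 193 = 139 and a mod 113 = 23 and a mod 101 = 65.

2956463884

The moduli are pairwise coprime; N = 109·89·193·113·101 = 21368480009.
N/109 = 196041101; 196041101 ≡ 23 (mod 109); 23·19 ≡ 1, so inverse 19.
N/89 = 240095281; 240095281 ≡ 70 (mod 89); 70·14 ≡ 1, so inverse 14.
N/193 = 110717513; 110717513 ≡ 168 (mod 193); 168·54 ≡ 1, so inverse 54.
N/113 = 189101593; 189101593 ≡ 48 (mod 113); 48·73 ≡ 1, so inverse 73.
N/101 = 211569109; 211569109 ≡ 66 (mod 101); 66·75 ≡ 1, so inverse 75.
a ≡ 95·196041101·19 + 29·240095281·14 + 139·110717513·54 + 23·189101593·73 + 65·211569109·75 = 2631279504991.
2631279504991 mod 21368480009 = 2956463884.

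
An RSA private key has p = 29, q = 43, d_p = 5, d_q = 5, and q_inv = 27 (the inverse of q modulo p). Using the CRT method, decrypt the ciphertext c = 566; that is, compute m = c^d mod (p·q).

m₁ = c^(d_p) mod p: c ≡ 15 (mod 29), and 15^5 mod 29 = 10.
m₂ = c^(d_q) mod q: c ≡ 7 (mod 43), and 7^5 mod 43 = 37.
h = q_inv·(m₁ − m₂) mod p = 27·(10 − 37) mod 29 = 25.
m = m₂ + h·q = 37 + 25·43 = 1112.

1112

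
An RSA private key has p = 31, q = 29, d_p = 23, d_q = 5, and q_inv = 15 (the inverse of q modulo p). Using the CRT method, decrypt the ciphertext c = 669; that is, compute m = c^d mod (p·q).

844

m₁ = c^(d_p) mod p: c ≡ 18 (mod 31), and 18^23 mod 31 = 7.
m₂ = c^(d_q) mod q: c ≡ 2 (mod 29), and 2^5 mod 29 = 3.
h = q_inv·(m₁ − m₂) mod p = 15·(7 − 3) mod 31 = 29.
m = m₂ + h·q = 3 + 29·29 = 844.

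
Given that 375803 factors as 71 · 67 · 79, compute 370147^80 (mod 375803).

286451

Mod 71: 370147 ≡ 24; by Fermat, exponent reduces to 80 mod 70 = 10; 24^10 ≡ 37 (mod 71).
Mod 67: 370147 ≡ 39; by Fermat, exponent reduces to 80 mod 66 = 14; 39^14 ≡ 26 (mod 67).
Mod 79: 370147 ≡ 32; by Fermat, exponent reduces to 80 mod 78 = 2; 32^2 ≡ 76 (mod 79).
Combine by CRT: x ≡ 37 (mod 71), x ≡ 26 (mod 67), x ≡ 76 (mod 79) ⇒ x ≡ 286451 (mod 375803).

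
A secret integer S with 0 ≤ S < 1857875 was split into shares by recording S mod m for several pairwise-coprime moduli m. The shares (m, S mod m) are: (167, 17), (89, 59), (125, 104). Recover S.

1170854

From S ≡ 17 (mod 167) write S = 17 + 167t. Substituting into S ≡ 59 (mod 89) gives 167t ≡ 42 (mod 89), and since 78⁻¹ ≡ 8 (mod 89), t ≡ 69. Hence S ≡ 17 + 167·69 = 11540 (mod 14863).
From S ≡ 11540 (mod 14863) write S = 11540 + 14863t. Substituting into S ≡ 104 (mod 125) gives 14863t ≡ 64 (mod 125), and since 113⁻¹ ≡ 52 (mod 125), t ≡ 78. Hence S ≡ 11540 + 14863·78 = 1170854 (mod 1857875).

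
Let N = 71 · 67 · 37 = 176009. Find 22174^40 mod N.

12754

Mod 71: 22174 ≡ 22; 22^40 ≡ 45 (mod 71).
Mod 67: 22174 ≡ 64; 64^40 ≡ 24 (mod 67).
Mod 37: 22174 ≡ 11; by Fermat, exponent reduces to 40 mod 36 = 4; 11^4 ≡ 26 (mod 37).
Combine by CRT: x ≡ 45 (mod 71), x ≡ 24 (mod 67), x ≡ 26 (mod 37) ⇒ x ≡ 12754 (mod 176009).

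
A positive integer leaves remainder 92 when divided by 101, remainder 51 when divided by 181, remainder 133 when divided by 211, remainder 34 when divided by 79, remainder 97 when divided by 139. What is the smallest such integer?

The moduli are pairwise coprime; M = 101·181·211·79·139 = 42356912471.
M/101 = 419375371; 419375371 ≡ 40 (mod 101); 40·48 ≡ 1, so inverse 48.
M/181 = 234016091; 234016091 ≡ 105 (mod 181); 105·50 ≡ 1, so inverse 50.
M/211 = 200743661; 200743661 ≡ 160 (mod 211); 160·91 ≡ 1, so inverse 91.
M/79 = 536163449; 536163449 ≡ 8 (mod 79); 8·10 ≡ 1, so inverse 10.
M/139 = 304725989; 304725989 ≡ 42 (mod 139); 42·96 ≡ 1, so inverse 96.
n ≡ 92·419375371·48 + 51·234016091·50 + 133·200743661·91 + 34·536163449·10 + 97·304725989·96 = 7898207181697.
7898207181697 mod 42356912471 = 19821462091.

19821462091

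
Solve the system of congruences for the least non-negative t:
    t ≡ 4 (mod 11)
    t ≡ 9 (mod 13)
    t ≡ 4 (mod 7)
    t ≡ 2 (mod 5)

The moduli are pairwise coprime; N = 11·13·7·5 = 5005.
N/11 = 455; 455 ≡ 4 (mod 11); 4·3 ≡ 1, so inverse 3.
N/13 = 385; 385 ≡ 8 (mod 13); 8·5 ≡ 1, so inverse 5.
N/7 = 715; 715 ≡ 1 (mod 7), inverse 1.
N/5 = 1001; 1001 ≡ 1 (mod 5), inverse 1.
t ≡ 4·455·3 + 9·385·5 + 4·715·1 + 2·1001·1 = 27647.
27647 mod 5005 = 2622.

2622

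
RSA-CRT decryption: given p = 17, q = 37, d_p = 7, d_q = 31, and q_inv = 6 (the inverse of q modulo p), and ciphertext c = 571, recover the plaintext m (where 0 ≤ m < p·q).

m₁ = c^(d_p) mod p: c ≡ 10 (mod 17), and 10^7 mod 17 = 5.
m₂ = c^(d_q) mod q: c ≡ 16 (mod 37), and 16^31 mod 37 = 9.
h = q_inv·(m₁ − m₂) mod p = 6·(5 − 9) mod 17 = 10.
m = m₂ + h·q = 9 + 10·37 = 379.

379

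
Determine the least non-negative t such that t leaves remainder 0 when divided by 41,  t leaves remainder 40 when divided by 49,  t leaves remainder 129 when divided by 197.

The moduli are pairwise coprime; N = 41·49·197 = 395773.
N/41 = 9653; 9653 ≡ 18 (mod 41); 18·16 ≡ 1, so inverse 16.
N/49 = 8077; 8077 ≡ 41 (mod 49); 41·6 ≡ 1, so inverse 6.
N/197 = 2009; 2009 ≡ 39 (mod 197); 39·96 ≡ 1, so inverse 96.
t ≡ 0·9653·16 + 40·8077·6 + 129·2009·96 = 26817936.
26817936 mod 395773 = 301145.

301145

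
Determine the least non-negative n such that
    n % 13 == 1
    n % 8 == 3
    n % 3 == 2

131

Combine the congruences pairwise.
From n ≡ 1 (mod 13) write n = 1 + 13t. Substituting into n ≡ 3 (mod 8) gives 13t ≡ 2 (mod 8), and since 5⁻¹ ≡ 5 (mod 8), t ≡ 2. Hence n ≡ 1 + 13·2 = 27 (mod 104).
From n ≡ 27 (mod 104) write n = 27 + 104t. Substituting into n ≡ 2 (mod 3) gives 104t ≡ 2 (mod 3), and since 2⁻¹ ≡ 2 (mod 3), t ≡ 1. Hence n ≡ 27 + 104·1 = 131 (mod 312).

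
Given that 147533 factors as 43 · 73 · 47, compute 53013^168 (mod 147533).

143234

Mod 43: 53013 ≡ 37; since 42 | 168, by Fermat 37^168 ≡ 1 (mod 43).
Mod 73: 53013 ≡ 15; by Fermat, exponent reduces to 168 mod 72 = 24; 15^24 ≡ 8 (mod 73).
Mod 47: 53013 ≡ 44; by Fermat, exponent reduces to 168 mod 46 = 30; 44^30 ≡ 25 (mod 47).
Combine by CRT: x ≡ 1 (mod 43), x ≡ 8 (mod 73), x ≡ 25 (mod 47) ⇒ x ≡ 143234 (mod 147533).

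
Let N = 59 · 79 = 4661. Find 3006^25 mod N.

3312

Mod 59: 3006 ≡ 56; 56^25 ≡ 8 (mod 59).
Mod 79: 3006 ≡ 4; 4^25 ≡ 73 (mod 79).
Combine by CRT: x ≡ 8 (mod 59), x ≡ 73 (mod 79) ⇒ x ≡ 3312 (mod 4661).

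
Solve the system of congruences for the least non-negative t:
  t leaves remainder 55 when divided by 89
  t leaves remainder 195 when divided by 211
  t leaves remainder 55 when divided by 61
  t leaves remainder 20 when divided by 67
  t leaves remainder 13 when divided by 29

2138168273

From t ≡ 55 (mod 89) write t = 55 + 89s. Substituting into t ≡ 195 (mod 211) gives 89s ≡ 140 (mod 211), and since 89⁻¹ ≡ 147 (mod 211), s ≡ 113. Hence t ≡ 55 + 89·113 = 10112 (mod 18779).
From t ≡ 10112 (mod 18779) write t = 10112 + 18779s. Substituting into t ≡ 55 (mod 61) gives 18779s ≡ 8 (mod 61), and since 52⁻¹ ≡ 27 (mod 61), s ≡ 33. Hence t ≡ 10112 + 18779·33 = 629819 (mod 1145519).
From t ≡ 629819 (mod 1145519) write t = 629819 + 1145519s. Substituting into t ≡ 20 (mod 67) gives 1145519s ≡ 1 (mod 67), and since 20⁻¹ ≡ 57 (mod 67), s ≡ 57. Hence t ≡ 629819 + 1145519·57 = 65924402 (mod 76749773).
From t ≡ 65924402 (mod 76749773) write t = 65924402 + 76749773s. Substituting into t ≡ 13 (mod 29) gives 76749773s ≡ 6 (mod 29), and since 26⁻¹ ≡ 19 (mod 29), s ≡ 27. Hence t ≡ 65924402 + 76749773·27 = 2138168273 (mod 2225743417).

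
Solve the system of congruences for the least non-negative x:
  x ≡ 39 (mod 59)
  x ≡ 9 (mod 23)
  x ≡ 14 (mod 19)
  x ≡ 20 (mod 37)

The moduli are pairwise coprime; N = 59·23·19·37 = 953971.
N/59 = 16169; 16169 ≡ 3 (mod 59); 3·20 ≡ 1, so inverse 20.
N/23 = 41477; 41477 ≡ 8 (mod 23); 8·3 ≡ 1, so inverse 3.
N/19 = 50209; 50209 ≡ 11 (mod 19); 11·7 ≡ 1, so inverse 7.
N/37 = 25783; 25783 ≡ 31 (mod 37); 31·6 ≡ 1, so inverse 6.
x ≡ 39·16169·20 + 9·41477·3 + 14·50209·7 + 20·25783·6 = 21746141.
21746141 mod 953971 = 758779.

758779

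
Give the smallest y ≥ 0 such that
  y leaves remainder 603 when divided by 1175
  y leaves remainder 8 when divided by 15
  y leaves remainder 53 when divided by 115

1778

gcd(1175, 15) = 5 and 5 | (8 − 603), so the pair is consistent; merging gives y ≡ 1778 (mod 3525), where 3525 = lcm(1175, 15).
gcd(3525, 115) = 5 and 5 | (53 − 1778), so the pair is consistent; merging gives y ≡ 1778 (mod 81075), where 81075 = lcm(3525, 115).
The solution is unique modulo lcm(1175, 15, 115) = 81075.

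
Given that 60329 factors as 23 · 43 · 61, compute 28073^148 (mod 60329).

Mod 23: 28073 ≡ 13; by Fermat, exponent reduces to 148 mod 22 = 16; 13^16 ≡ 4 (mod 23).
Mod 43: 28073 ≡ 37; by Fermat, exponent reduces to 148 mod 42 = 22; 37^22 ≡ 6 (mod 43).
Mod 61: 28073 ≡ 13; by Fermat, exponent reduces to 148 mod 60 = 28; 13^28 ≡ 13 (mod 61).
Combine by CRT: x ≡ 4 (mod 23), x ≡ 6 (mod 43), x ≡ 13 (mod 61) ⇒ x ≡ 18496 (mod 60329).

18496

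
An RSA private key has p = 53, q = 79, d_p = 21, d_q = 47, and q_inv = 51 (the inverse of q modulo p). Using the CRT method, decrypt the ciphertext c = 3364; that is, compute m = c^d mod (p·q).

729

m₁ = c^(d_p) mod p: c ≡ 25 (mod 53), and 25^21 mod 53 = 40.
m₂ = c^(d_q) mod q: c ≡ 46 (mod 79), and 46^47 mod 79 = 18.
h = q_inv·(m₁ − m₂) mod p = 51·(40 − 18) mod 53 = 9.
m = m₂ + h·q = 18 + 9·79 = 729.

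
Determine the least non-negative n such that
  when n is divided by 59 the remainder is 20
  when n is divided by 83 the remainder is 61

From n ≡ 20 (mod 59) write n = 20 + 59t. Substituting into n ≡ 61 (mod 83) gives 59t ≡ 41 (mod 83), and since 59⁻¹ ≡ 38 (mod 83), t ≡ 64. Hence n ≡ 20 + 59·64 = 3796 (mod 4897).

3796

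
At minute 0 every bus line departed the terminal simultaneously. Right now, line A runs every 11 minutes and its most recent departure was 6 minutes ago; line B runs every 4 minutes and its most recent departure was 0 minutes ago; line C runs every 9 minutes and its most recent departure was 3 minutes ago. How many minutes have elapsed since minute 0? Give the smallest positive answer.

336

The moduli are pairwise coprime; N = 11·4·9 = 396.
N/11 = 36; 36 ≡ 3 (mod 11); 3·4 ≡ 1, so inverse 4.
N/4 = 99; 99 ≡ 3 (mod 4); 3·3 ≡ 1, so inverse 3.
N/9 = 44; 44 ≡ 8 (mod 9); 8·8 ≡ 1, so inverse 8.
t ≡ 6·36·4 + 0·99·3 + 3·44·8 = 1920.
1920 mod 396 = 336.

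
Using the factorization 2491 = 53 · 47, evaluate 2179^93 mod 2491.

Mod 53: 2179 ≡ 6; by Fermat, exponent reduces to 93 mod 52 = 41; 6^41 ≡ 17 (mod 53).
Mod 47: 2179 ≡ 17; by Fermat, exponent reduces to 93 mod 46 = 1; 17^1 ≡ 17 (mod 47).
Combine by CRT: x ≡ 17 (mod 53), x ≡ 17 (mod 47) ⇒ x ≡ 17 (mod 2491).

17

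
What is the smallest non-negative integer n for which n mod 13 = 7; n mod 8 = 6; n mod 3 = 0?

150

The moduli are pairwise coprime; M = 13·8·3 = 312.
M/13 = 24; 24 ≡ 11 (mod 13); 11·6 ≡ 1, so inverse 6.
M/8 = 39; 39 ≡ 7 (mod 8); 7·7 ≡ 1, so inverse 7.
M/3 = 104; 104 ≡ 2 (mod 3); 2·2 ≡ 1, so inverse 2.
n ≡ 7·24·6 + 6·39·7 + 0·104·2 = 2646.
2646 mod 312 = 150.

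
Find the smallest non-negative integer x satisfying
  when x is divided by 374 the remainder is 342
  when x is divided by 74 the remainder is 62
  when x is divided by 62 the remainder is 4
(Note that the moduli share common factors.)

389302

gcd(374, 74) = 2 and 2 | (62 − 342), so the pair is consistent; merging gives x ≡ 1838 (mod 13838), where 13838 = lcm(374, 74).
gcd(13838, 62) = 2 and 2 | (4 − 1838), so the pair is consistent; merging gives x ≡ 389302 (mod 428978), where 428978 = lcm(13838, 62).
The solution is unique modulo lcm(374, 74, 62) = 428978.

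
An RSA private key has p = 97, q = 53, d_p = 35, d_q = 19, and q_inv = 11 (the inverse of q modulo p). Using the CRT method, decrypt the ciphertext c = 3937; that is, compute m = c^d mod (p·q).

3416

m₁ = c^(d_p) mod p: c ≡ 57 (mod 97), and 57^35 mod 97 = 21.
m₂ = c^(d_q) mod q: c ≡ 15 (mod 53), and 15^19 mod 53 = 24.
h = q_inv·(m₁ − m₂) mod p = 11·(21 − 24) mod 97 = 64.
m = m₂ + h·q = 24 + 64·53 = 3416.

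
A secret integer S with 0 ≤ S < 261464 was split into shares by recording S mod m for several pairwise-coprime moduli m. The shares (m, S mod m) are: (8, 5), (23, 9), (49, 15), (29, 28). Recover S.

189253

The moduli are pairwise coprime; N = 8·23·49·29 = 261464.
N/8 = 32683; 32683 ≡ 3 (mod 8); 3·3 ≡ 1, so inverse 3.
N/23 = 11368; 11368 ≡ 6 (mod 23); 6·4 ≡ 1, so inverse 4.
N/49 = 5336; 5336 ≡ 44 (mod 49); 44·39 ≡ 1, so inverse 39.
N/29 = 9016; 9016 ≡ 26 (mod 29); 26·19 ≡ 1, so inverse 19.
S ≡ 5·32683·3 + 9·11368·4 + 15·5336·39 + 28·9016·19 = 8817565.
8817565 mod 261464 = 189253.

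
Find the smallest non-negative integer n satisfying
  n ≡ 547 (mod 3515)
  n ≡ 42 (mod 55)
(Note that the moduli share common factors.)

Combine the congruences pairwise.
gcd(3515, 55) = 5 and 5 | (42 − 547), so the pair is consistent; merging gives n ≡ 7577 (mod 38665), where 38665 = lcm(3515, 55).
The solution is unique modulo lcm(3515, 55) = 38665.

7577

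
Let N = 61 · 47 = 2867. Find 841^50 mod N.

Mod 61: 841 ≡ 48; 48^50 ≡ 47 (mod 61).
Mod 47: 841 ≡ 42; by Fermat, exponent reduces to 50 mod 46 = 4; 42^4 ≡ 14 (mod 47).
Combine by CRT: x ≡ 47 (mod 61), x ≡ 14 (mod 47) ⇒ x ≡ 108 (mod 2867).

108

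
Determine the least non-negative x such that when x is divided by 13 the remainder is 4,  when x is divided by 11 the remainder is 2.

Combine the congruences pairwise.
From x ≡ 4 (mod 13) write x = 4 + 13t. Substituting into x ≡ 2 (mod 11) gives 13t ≡ 9 (mod 11), and since 2⁻¹ ≡ 6 (mod 11), t ≡ 10. Hence x ≡ 4 + 13·10 = 134 (mod 143).

134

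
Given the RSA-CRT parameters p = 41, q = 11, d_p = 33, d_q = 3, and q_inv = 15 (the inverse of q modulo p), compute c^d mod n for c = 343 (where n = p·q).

m₁ = c^(d_p) mod p: c ≡ 15 (mod 41), and 15^33 mod 41 = 35.
m₂ = c^(d_q) mod q: c ≡ 2 (mod 11), and 2^3 mod 11 = 8.
h = q_inv·(m₁ − m₂) mod p = 15·(35 − 8) mod 41 = 36.
m = m₂ + h·q = 8 + 36·11 = 404.

404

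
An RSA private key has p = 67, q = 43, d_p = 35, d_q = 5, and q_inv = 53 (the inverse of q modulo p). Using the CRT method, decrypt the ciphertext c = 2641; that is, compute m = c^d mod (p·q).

m₁ = c^(d_p) mod p: c ≡ 28 (mod 67), and 28^35 mod 67 = 20.
m₂ = c^(d_q) mod q: c ≡ 18 (mod 43), and 18^5 mod 43 = 19.
h = q_inv·(m₁ − m₂) mod p = 53·(20 − 19) mod 67 = 53.
m = m₂ + h·q = 19 + 53·43 = 2298.

2298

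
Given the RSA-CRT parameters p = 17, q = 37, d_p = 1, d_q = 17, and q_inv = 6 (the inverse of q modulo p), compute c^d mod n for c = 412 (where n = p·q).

429

m₁ = c^(d_p) mod p: c ≡ 4 (mod 17), and 4^1 mod 17 = 4.
m₂ = c^(d_q) mod q: c ≡ 5 (mod 37), and 5^17 mod 37 = 22.
h = q_inv·(m₁ − m₂) mod p = 6·(4 − 22) mod 17 = 11.
m = m₂ + h·q = 22 + 11·37 = 429.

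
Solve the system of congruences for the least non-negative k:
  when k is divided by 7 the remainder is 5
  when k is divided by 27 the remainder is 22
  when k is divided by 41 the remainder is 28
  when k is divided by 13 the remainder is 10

Combine the congruences pairwise.
From k ≡ 5 (mod 7) write k = 5 + 7t. Substituting into k ≡ 22 (mod 27) gives 7t ≡ 17 (mod 27), and since 7⁻¹ ≡ 4 (mod 27), t ≡ 14. Hence k ≡ 5 + 7·14 = 103 (mod 189).
From k ≡ 103 (mod 189) write k = 103 + 189t. Substituting into k ≡ 28 (mod 41) gives 189t ≡ 7 (mod 41), and since 25⁻¹ ≡ 23 (mod 41), t ≡ 38. Hence k ≡ 103 + 189·38 = 7285 (mod 7749).
From k ≡ 7285 (mod 7749) write k = 7285 + 7749t. Substituting into k ≡ 10 (mod 13) gives 7749t ≡ 5 (mod 13), and since 1⁻¹ ≡ 1 (mod 13), t ≡ 5. Hence k ≡ 7285 + 7749·5 = 46030 (mod 100737).

46030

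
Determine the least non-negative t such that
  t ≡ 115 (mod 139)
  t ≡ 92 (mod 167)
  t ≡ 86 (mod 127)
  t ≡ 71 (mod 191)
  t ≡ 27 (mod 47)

From t ≡ 115 (mod 139) write t = 115 + 139s. Substituting into t ≡ 92 (mod 167) gives 139s ≡ 144 (mod 167), and since 139⁻¹ ≡ 161 (mod 167), s ≡ 138. Hence t ≡ 115 + 139·138 = 19297 (mod 23213).
From t ≡ 19297 (mod 23213) write t = 19297 + 23213s. Substituting into t ≡ 86 (mod 127) gives 23213s ≡ 93 (mod 127), and since 99⁻¹ ≡ 68 (mod 127), s ≡ 101. Hence t ≡ 19297 + 23213·101 = 2363810 (mod 2948051).
From t ≡ 2363810 (mod 2948051) write t = 2363810 + 2948051s. Substituting into t ≡ 71 (mod 191) gives 2948051s ≡ 77 (mod 191), and since 157⁻¹ ≡ 73 (mod 191), s ≡ 82. Hence t ≡ 2363810 + 2948051·82 = 244103992 (mod 563077741).
From t ≡ 244103992 (mod 563077741) write t = 244103992 + 563077741s. Substituting into t ≡ 27 (mod 47) gives 563077741s ≡ 29 (mod 47), and since 22⁻¹ ≡ 15 (mod 47), s ≡ 12. Hence t ≡ 244103992 + 563077741·12 = 7001036884 (mod 26464653827).

7001036884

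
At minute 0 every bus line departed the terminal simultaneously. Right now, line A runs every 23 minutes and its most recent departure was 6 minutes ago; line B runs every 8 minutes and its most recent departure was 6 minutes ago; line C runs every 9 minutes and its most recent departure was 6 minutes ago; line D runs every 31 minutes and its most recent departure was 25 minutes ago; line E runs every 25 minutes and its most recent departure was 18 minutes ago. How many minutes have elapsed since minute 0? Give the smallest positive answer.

From t ≡ 6 (mod 23) write t = 6 + 23s. Substituting into t ≡ 6 (mod 8) gives 23s ≡ 0 (mod 8), and since 7⁻¹ ≡ 7 (mod 8), s ≡ 0. Hence t ≡ 6 + 23·0 = 6 (mod 184).
From t ≡ 6 (mod 184) write t = 6 + 184s. Substituting into t ≡ 6 (mod 9) gives 184s ≡ 0 (mod 9), and since 4⁻¹ ≡ 7 (mod 9), s ≡ 0. Hence t ≡ 6 + 184·0 = 6 (mod 1656).
From t ≡ 6 (mod 1656) write t = 6 + 1656s. Substituting into t ≡ 25 (mod 31) gives 1656s ≡ 19 (mod 31), and since 13⁻¹ ≡ 12 (mod 31), s ≡ 11. Hence t ≡ 6 + 1656·11 = 18222 (mod 51336).
From t ≡ 18222 (mod 51336) write t = 18222 + 51336s. Substituting into t ≡ 18 (mod 25) gives 51336s ≡ 21 (mod 25), and since 11⁻¹ ≡ 16 (mod 25), s ≡ 11. Hence t ≡ 18222 + 51336·11 = 582918 (mod 1283400).

582918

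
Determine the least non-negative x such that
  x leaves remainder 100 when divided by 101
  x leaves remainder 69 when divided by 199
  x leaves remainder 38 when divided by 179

The moduli are pairwise coprime; N = 101·199·179 = 3597721.
N/101 = 35621; 35621 ≡ 69 (mod 101); 69·41 ≡ 1, so inverse 41.
N/199 = 18079; 18079 ≡ 169 (mod 199); 169·126 ≡ 1, so inverse 126.
N/179 = 20099; 20099 ≡ 51 (mod 179); 51·172 ≡ 1, so inverse 172.
x ≡ 100·35621·41 + 69·18079·126 + 38·20099·172 = 434591990.
434591990 mod 3597721 = 2865470.

2865470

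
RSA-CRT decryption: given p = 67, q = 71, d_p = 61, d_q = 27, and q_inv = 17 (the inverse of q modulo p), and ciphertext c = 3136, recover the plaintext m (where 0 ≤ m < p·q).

m₁ = c^(d_p) mod p: c ≡ 54 (mod 67), and 54^61 mod 67 = 16.
m₂ = c^(d_q) mod q: c ≡ 12 (mod 71), and 12^27 mod 71 = 40.
h = q_inv·(m₁ − m₂) mod p = 17·(16 − 40) mod 67 = 61.
m = m₂ + h·q = 40 + 61·71 = 4371.

4371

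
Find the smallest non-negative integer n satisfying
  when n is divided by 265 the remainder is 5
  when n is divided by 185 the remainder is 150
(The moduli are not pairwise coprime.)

gcd(265, 185) = 5 and 5 | (150 − 5), so the pair is consistent; merging gives n ≡ 4775 (mod 9805), where 9805 = lcm(265, 185).
The solution is unique modulo lcm(265, 185) = 9805.

4775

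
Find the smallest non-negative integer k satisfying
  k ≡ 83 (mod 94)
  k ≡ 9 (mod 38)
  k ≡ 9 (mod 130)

Combine the congruences pairwise.
gcd(94, 38) = 2 and 2 | (9 − 83), so the pair is consistent; merging gives k ≡ 1681 (mod 1786), where 1786 = lcm(94, 38).
gcd(1786, 130) = 2 and 2 | (9 − 1681), so the pair is consistent; merging gives k ≡ 96339 (mod 116090), where 116090 = lcm(1786, 130).
The solution is unique modulo lcm(94, 38, 130) = 116090.

96339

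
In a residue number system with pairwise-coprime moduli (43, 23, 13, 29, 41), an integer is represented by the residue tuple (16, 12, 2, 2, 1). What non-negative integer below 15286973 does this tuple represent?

The moduli are pairwise coprime; N = 43·23·13·29·41 = 15286973.
N/43 = 355511; 355511 ≡ 30 (mod 43); 30·33 ≡ 1, so inverse 33.
N/23 = 664651; 664651 ≡ 20 (mod 23); 20·15 ≡ 1, so inverse 15.
N/13 = 1175921; 1175921 ≡ 6 (mod 13); 6·11 ≡ 1, so inverse 11.
N/29 = 527137; 527137 ≡ 4 (mod 29); 4·22 ≡ 1, so inverse 22.
N/41 = 372853; 372853 ≡ 40 (mod 41); 40·40 ≡ 1, so inverse 40.
x ≡ 16·355511·33 + 12·664651·15 + 2·1175921·11 + 2·527137·22 + 1·372853·40 = 371325398.
371325398 mod 15286973 = 4438046.

4438046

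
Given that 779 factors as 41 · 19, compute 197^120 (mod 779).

1

Mod 41: 197 ≡ 33; since 40 | 120, by Fermat 33^120 ≡ 1 (mod 41).
Mod 19: 197 ≡ 7; by Fermat, exponent reduces to 120 mod 18 = 12; 7^12 ≡ 1 (mod 19).
Combine by CRT: x ≡ 1 (mod 41), x ≡ 1 (mod 19) ⇒ x ≡ 1 (mod 779).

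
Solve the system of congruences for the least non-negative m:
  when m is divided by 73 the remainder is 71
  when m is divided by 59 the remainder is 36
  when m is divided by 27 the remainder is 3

The moduli are pairwise coprime; N = 73·59·27 = 116289.
N/73 = 1593; 1593 ≡ 60 (mod 73); 60·28 ≡ 1, so inverse 28.
N/59 = 1971; 1971 ≡ 24 (mod 59); 24·32 ≡ 1, so inverse 32.
N/27 = 4307; 4307 ≡ 14 (mod 27); 14·2 ≡ 1, so inverse 2.
m ≡ 71·1593·28 + 36·1971·32 + 3·4307·2 = 5463318.
5463318 mod 116289 = 114024.

114024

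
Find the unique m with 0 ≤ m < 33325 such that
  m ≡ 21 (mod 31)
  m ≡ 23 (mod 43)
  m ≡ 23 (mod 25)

26898

The moduli are pairwise coprime; N = 31·43·25 = 33325.
N/31 = 1075; 1075 ≡ 21 (mod 31); 21·3 ≡ 1, so inverse 3.
N/43 = 775; 775 ≡ 1 (mod 43), inverse 1.
N/25 = 1333; 1333 ≡ 8 (mod 25); 8·22 ≡ 1, so inverse 22.
m ≡ 21·1075·3 + 23·775·1 + 23·1333·22 = 760048.
760048 mod 33325 = 26898.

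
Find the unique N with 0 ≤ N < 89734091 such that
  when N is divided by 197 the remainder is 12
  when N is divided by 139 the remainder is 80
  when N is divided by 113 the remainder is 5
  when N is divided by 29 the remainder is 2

From N ≡ 12 (mod 197) write N = 12 + 197t. Substituting into N ≡ 80 (mod 139) gives 197t ≡ 68 (mod 139), and since 58⁻¹ ≡ 12 (mod 139), t ≡ 121. Hence N ≡ 12 + 197·121 = 23849 (mod 27383).
From N ≡ 23849 (mod 27383) write N = 23849 + 27383t. Substituting into N ≡ 5 (mod 113) gives 27383t ≡ 112 (mod 113), and since 37⁻¹ ≡ 55 (mod 113), t ≡ 58. Hence N ≡ 23849 + 27383·58 = 1612063 (mod 3094279).
From N ≡ 1612063 (mod 3094279) write N = 1612063 + 3094279t. Substituting into N ≡ 2 (mod 29) gives 3094279t ≡ 20 (mod 29), and since 8⁻¹ ≡ 11 (mod 29), t ≡ 17. Hence N ≡ 1612063 + 3094279·17 = 54214806 (mod 89734091).

54214806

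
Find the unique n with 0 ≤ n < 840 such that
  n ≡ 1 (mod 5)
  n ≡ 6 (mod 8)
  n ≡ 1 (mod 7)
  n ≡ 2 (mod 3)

The moduli are pairwise coprime; M = 5·8·7·3 = 840.
M/5 = 168; 168 ≡ 3 (mod 5); 3·2 ≡ 1, so inverse 2.
M/8 = 105; 105 ≡ 1 (mod 8), inverse 1.
M/7 = 120; 120 ≡ 1 (mod 7), inverse 1.
M/3 = 280; 280 ≡ 1 (mod 3), inverse 1.
n ≡ 1·168·2 + 6·105·1 + 1·120·1 + 2·280·1 = 1646.
1646 mod 840 = 806.

806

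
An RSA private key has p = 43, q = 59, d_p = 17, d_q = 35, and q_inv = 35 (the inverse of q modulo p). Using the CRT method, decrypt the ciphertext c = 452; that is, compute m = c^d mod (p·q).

m₁ = c^(d_p) mod p: c ≡ 22 (mod 43), and 22^17 mod 43 = 27.
m₂ = c^(d_q) mod q: c ≡ 39 (mod 59), and 39^35 mod 59 = 14.
h = q_inv·(m₁ − m₂) mod p = 35·(27 − 14) mod 43 = 25.
m = m₂ + h·q = 14 + 25·59 = 1489.

1489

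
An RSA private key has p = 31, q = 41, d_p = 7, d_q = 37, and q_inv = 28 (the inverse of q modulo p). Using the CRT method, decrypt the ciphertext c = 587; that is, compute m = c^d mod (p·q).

m₁ = c^(d_p) mod p: c ≡ 29 (mod 31), and 29^7 mod 31 = 27.
m₂ = c^(d_q) mod q: c ≡ 13 (mod 41), and 13^37 mod 41 = 12.
h = q_inv·(m₁ − m₂) mod p = 28·(27 − 12) mod 31 = 17.
m = m₂ + h·q = 12 + 17·41 = 709.

709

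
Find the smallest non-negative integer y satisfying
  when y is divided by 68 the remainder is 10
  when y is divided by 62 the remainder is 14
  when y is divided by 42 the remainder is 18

4974

gcd(68, 62) = 2 and 2 | (14 − 10), so the pair is consistent; merging gives y ≡ 758 (mod 2108), where 2108 = lcm(68, 62).
gcd(2108, 42) = 2 and 2 | (18 − 758), so the pair is consistent; merging gives y ≡ 4974 (mod 44268), where 44268 = lcm(2108, 42).
The solution is unique modulo lcm(68, 62, 42) = 44268.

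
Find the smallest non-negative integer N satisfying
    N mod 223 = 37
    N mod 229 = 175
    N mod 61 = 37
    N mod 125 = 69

From N ≡ 37 (mod 223) write N = 37 + 223t. Substituting into N ≡ 175 (mod 229) gives 223t ≡ 138 (mod 229), and since 223⁻¹ ≡ 38 (mod 229), t ≡ 206. Hence N ≡ 37 + 223·206 = 45975 (mod 51067).
From N ≡ 45975 (mod 51067) write N = 45975 + 51067t. Substituting into N ≡ 37 (mod 61) gives 51067t ≡ 56 (mod 61), and since 10⁻¹ ≡ 55 (mod 61), t ≡ 30. Hence N ≡ 45975 + 51067·30 = 1577985 (mod 3115087).
From N ≡ 1577985 (mod 3115087) write N = 1577985 + 3115087t. Substituting into N ≡ 69 (mod 125) gives 3115087t ≡ 84 (mod 125), and since 87⁻¹ ≡ 23 (mod 125), t ≡ 57. Hence N ≡ 1577985 + 3115087·57 = 179137944 (mod 389385875).

179137944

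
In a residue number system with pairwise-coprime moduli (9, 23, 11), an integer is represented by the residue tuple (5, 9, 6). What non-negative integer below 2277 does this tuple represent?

446

The moduli are pairwise coprime; N = 9·23·11 = 2277.
N/9 = 253; 253 ≡ 1 (mod 9), inverse 1.
N/23 = 99; 99 ≡ 7 (mod 23); 7·10 ≡ 1, so inverse 10.
N/11 = 207; 207 ≡ 9 (mod 11); 9·5 ≡ 1, so inverse 5.
x ≡ 5·253·1 + 9·99·10 + 6·207·5 = 16385.
16385 mod 2277 = 446.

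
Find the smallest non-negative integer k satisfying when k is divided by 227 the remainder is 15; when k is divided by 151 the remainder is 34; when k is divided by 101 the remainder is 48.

The moduli are pairwise coprime; N = 227·151·101 = 3461977.
N/227 = 15251; 15251 ≡ 42 (mod 227); 42·200 ≡ 1, so inverse 200.
N/151 = 22927; 22927 ≡ 126 (mod 151); 126·6 ≡ 1, so inverse 6.
N/101 = 34277; 34277 ≡ 38 (mod 101); 38·8 ≡ 1, so inverse 8.
k ≡ 15·15251·200 + 34·22927·6 + 48·34277·8 = 63592476.
63592476 mod 3461977 = 1276890.

1276890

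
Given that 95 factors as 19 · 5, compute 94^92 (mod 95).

Mod 19: 94 ≡ 18; by Fermat, exponent reduces to 92 mod 18 = 2; 18^2 ≡ 1 (mod 19).
Mod 5: 94 ≡ 4; since 4 | 92, by Fermat 4^92 ≡ 1 (mod 5).
Combine by CRT: x ≡ 1 (mod 19), x ≡ 1 (mod 5) ⇒ x ≡ 1 (mod 95).

1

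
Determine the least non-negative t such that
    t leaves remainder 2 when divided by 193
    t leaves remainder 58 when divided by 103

12933

From t ≡ 2 (mod 193) write t = 2 + 193s. Substituting into t ≡ 58 (mod 103) gives 193s ≡ 56 (mod 103), and since 90⁻¹ ≡ 95 (mod 103), s ≡ 67. Hence t ≡ 2 + 193·67 = 12933 (mod 19879).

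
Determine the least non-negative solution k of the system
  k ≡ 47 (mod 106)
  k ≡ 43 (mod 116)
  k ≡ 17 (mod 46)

130427

Combine the congruences pairwise.
gcd(106, 116) = 2 and 2 | (43 − 47), so the pair is consistent; merging gives k ≡ 1319 (mod 6148), where 6148 = lcm(106, 116).
gcd(6148, 46) = 2 and 2 | (17 − 1319), so the pair is consistent; merging gives k ≡ 130427 (mod 141404), where 141404 = lcm(6148, 46).
The solution is unique modulo lcm(106, 116, 46) = 141404.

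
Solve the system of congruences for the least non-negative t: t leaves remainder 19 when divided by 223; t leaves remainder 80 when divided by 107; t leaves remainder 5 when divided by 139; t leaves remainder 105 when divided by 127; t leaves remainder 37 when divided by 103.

35673336556

From t ≡ 19 (mod 223) write t = 19 + 223s. Substituting into t ≡ 80 (mod 107) gives 223s ≡ 61 (mod 107), and since 9⁻¹ ≡ 12 (mod 107), s ≡ 90. Hence t ≡ 19 + 223·90 = 20089 (mod 23861).
From t ≡ 20089 (mod 23861) write t = 20089 + 23861s. Substituting into t ≡ 5 (mod 139) gives 23861s ≡ 71 (mod 139), and since 92⁻¹ ≡ 68 (mod 139), s ≡ 102. Hence t ≡ 20089 + 23861·102 = 2453911 (mod 3316679).
From t ≡ 2453911 (mod 3316679) write t = 2453911 + 3316679s. Substituting into t ≡ 105 (mod 127) gives 3316679s ≡ 88 (mod 127), and since 74⁻¹ ≡ 115 (mod 127), s ≡ 87. Hence t ≡ 2453911 + 3316679·87 = 291004984 (mod 421218233).
From t ≡ 291004984 (mod 421218233) write t = 291004984 + 421218233s. Substituting into t ≡ 37 (mod 103) gives 421218233s ≡ 26 (mod 103), and since 42⁻¹ ≡ 27 (mod 103), s ≡ 84. Hence t ≡ 291004984 + 421218233·84 = 35673336556 (mod 43385477999).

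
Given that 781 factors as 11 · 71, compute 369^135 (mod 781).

780

Mod 11: 369 ≡ 6; by Fermat, exponent reduces to 135 mod 10 = 5; 6^5 ≡ 10 (mod 11).
Mod 71: 369 ≡ 14; by Fermat, exponent reduces to 135 mod 70 = 65; 14^65 ≡ 70 (mod 71).
Combine by CRT: x ≡ 10 (mod 11), x ≡ 70 (mod 71) ⇒ x ≡ 780 (mod 781).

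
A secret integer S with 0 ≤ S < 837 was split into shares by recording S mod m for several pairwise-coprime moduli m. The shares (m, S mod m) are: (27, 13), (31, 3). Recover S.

Combine the congruences pairwise.
From S ≡ 13 (mod 27) write S = 13 + 27t. Substituting into S ≡ 3 (mod 31) gives 27t ≡ 21 (mod 31), and since 27⁻¹ ≡ 23 (mod 31), t ≡ 18. Hence S ≡ 13 + 27·18 = 499 (mod 837).

499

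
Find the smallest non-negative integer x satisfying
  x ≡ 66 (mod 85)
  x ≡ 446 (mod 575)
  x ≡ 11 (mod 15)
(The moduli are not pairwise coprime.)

21146

gcd(85, 575) = 5 and 5 | (446 − 66), so the pair is consistent; merging gives x ≡ 1596 (mod 9775), where 9775 = lcm(85, 575).
gcd(9775, 15) = 5 and 5 | (11 − 1596), so the pair is consistent; merging gives x ≡ 21146 (mod 29325), where 29325 = lcm(9775, 15).
The solution is unique modulo lcm(85, 575, 15) = 29325.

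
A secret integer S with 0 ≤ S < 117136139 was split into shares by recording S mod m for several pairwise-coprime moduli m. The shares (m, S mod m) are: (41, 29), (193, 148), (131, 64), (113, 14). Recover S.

71151142

The moduli are pairwise coprime; N = 41·193·131·113 = 117136139.
N/41 = 2856979; 2856979 ≡ 17 (mod 41); 17·29 ≡ 1, so inverse 29.
N/193 = 606923; 606923 ≡ 131 (mod 193); 131·28 ≡ 1, so inverse 28.
N/131 = 894169; 894169 ≡ 94 (mod 131); 94·46 ≡ 1, so inverse 46.
N/113 = 1036603; 1036603 ≡ 54 (mod 113); 54·90 ≡ 1, so inverse 90.
S ≡ 29·2856979·29 + 148·606923·28 + 64·894169·46 + 14·1036603·90 = 8856361567.
8856361567 mod 117136139 = 71151142.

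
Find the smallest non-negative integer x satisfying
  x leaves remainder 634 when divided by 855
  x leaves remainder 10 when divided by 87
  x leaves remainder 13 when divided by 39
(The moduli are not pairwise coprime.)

gcd(855, 87) = 3 and 3 | (10 − 634), so the pair is consistent; merging gives x ≡ 1489 (mod 24795), where 24795 = lcm(855, 87).
gcd(24795, 39) = 3 and 3 | (13 − 1489), so the pair is consistent; merging gives x ≡ 199849 (mod 322335), where 322335 = lcm(24795, 39).
The solution is unique modulo lcm(855, 87, 39) = 322335.

199849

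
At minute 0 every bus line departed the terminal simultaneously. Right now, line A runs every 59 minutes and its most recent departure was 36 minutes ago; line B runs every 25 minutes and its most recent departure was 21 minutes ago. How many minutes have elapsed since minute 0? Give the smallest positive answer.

Combine the congruences pairwise.
From t ≡ 36 (mod 59) write t = 36 + 59s. Substituting into t ≡ 21 (mod 25) gives 59s ≡ 10 (mod 25), and since 9⁻¹ ≡ 14 (mod 25), s ≡ 15. Hence t ≡ 36 + 59·15 = 921 (mod 1475).

921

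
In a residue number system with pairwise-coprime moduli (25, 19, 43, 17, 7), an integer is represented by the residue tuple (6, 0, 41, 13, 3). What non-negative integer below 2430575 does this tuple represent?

953781

The moduli are pairwise coprime; N = 25·19·43·17·7 = 2430575.
N/25 = 97223; 97223 ≡ 23 (mod 25); 23·12 ≡ 1, so inverse 12.
N/19 = 127925; 127925 ≡ 17 (mod 19); 17·9 ≡ 1, so inverse 9.
N/43 = 56525; 56525 ≡ 23 (mod 43); 23·15 ≡ 1, so inverse 15.
N/17 = 142975; 142975 ≡ 5 (mod 17); 5·7 ≡ 1, so inverse 7.
N/7 = 347225; 347225 ≡ 4 (mod 7); 4·2 ≡ 1, so inverse 2.
x ≡ 6·97223·12 + 0·127925·9 + 41·56525·15 + 13·142975·7 + 3·347225·2 = 56857006.
56857006 mod 2430575 = 953781.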